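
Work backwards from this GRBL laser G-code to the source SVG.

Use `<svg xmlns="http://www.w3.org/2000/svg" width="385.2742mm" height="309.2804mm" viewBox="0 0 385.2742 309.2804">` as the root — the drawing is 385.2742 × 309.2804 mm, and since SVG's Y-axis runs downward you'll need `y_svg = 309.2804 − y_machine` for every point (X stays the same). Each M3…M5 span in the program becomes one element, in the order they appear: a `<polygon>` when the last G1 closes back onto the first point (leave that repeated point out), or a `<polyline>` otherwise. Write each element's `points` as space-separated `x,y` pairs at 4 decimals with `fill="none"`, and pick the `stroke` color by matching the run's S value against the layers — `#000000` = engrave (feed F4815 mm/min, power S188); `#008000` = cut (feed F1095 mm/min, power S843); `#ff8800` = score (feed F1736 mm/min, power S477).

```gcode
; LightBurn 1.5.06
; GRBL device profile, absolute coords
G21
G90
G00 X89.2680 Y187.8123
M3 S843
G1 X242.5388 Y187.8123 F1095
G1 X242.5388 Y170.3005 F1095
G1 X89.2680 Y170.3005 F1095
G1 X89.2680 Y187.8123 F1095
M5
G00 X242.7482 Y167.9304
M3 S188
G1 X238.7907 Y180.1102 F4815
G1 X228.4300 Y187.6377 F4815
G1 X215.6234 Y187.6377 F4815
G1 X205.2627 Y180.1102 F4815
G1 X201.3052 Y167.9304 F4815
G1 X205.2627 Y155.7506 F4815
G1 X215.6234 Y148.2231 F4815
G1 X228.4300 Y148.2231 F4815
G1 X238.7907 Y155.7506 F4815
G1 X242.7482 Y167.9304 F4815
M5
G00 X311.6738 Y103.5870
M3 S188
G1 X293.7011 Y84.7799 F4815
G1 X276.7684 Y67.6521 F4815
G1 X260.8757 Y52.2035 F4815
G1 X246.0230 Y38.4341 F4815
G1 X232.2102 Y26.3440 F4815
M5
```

<svg xmlns="http://www.w3.org/2000/svg" width="385.2742mm" height="309.2804mm" viewBox="0 0 385.2742 309.2804">
  <polygon points="89.2680,121.4681 242.5388,121.4681 242.5388,138.9799 89.2680,138.9799" fill="none" stroke="#008000"/>
  <polygon points="242.7482,141.3500 238.7907,129.1702 228.4300,121.6427 215.6234,121.6427 205.2627,129.1702 201.3052,141.3500 205.2627,153.5298 215.6234,161.0573 228.4300,161.0573 238.7907,153.5298" fill="none" stroke="#000000"/>
  <polyline points="311.6738,205.6934 293.7011,224.5005 276.7684,241.6283 260.8757,257.0769 246.0230,270.8463 232.2102,282.9364" fill="none" stroke="#000000"/>
</svg>

Machine Y-up, SVG Y-down with viewBox height 309.2804, so y_svg = 309.2804 − y_machine; X carries over.

Run 1: S843 ⇒ cut layer `#008000`. The run returns to its start, so emit a `<polygon>` with points (Y-flipped): 89.2680,121.4681 242.5388,121.4681 242.5388,138.9799 89.2680,138.9799.

Run 2: the run's S188 means `#000000` (engrave). The run returns to its start, so emit a `<polygon>` with points (Y-flipped): 242.7482,141.3500 238.7907,129.1702 228.4300,121.6427 215.6234,121.6427 205.2627,129.1702 201.3052,141.3500 205.2627,153.5298 215.6234,161.0573 228.4300,161.0573 238.7907,153.5298.

Run 3: the run's S188 means `#000000` (engrave). The run is open, so emit a `<polyline>` with points (Y-flipped): 311.6738,205.6934 293.7011,224.5005 276.7684,241.6283 260.8757,257.0769 246.0230,270.8463 232.2102,282.9364.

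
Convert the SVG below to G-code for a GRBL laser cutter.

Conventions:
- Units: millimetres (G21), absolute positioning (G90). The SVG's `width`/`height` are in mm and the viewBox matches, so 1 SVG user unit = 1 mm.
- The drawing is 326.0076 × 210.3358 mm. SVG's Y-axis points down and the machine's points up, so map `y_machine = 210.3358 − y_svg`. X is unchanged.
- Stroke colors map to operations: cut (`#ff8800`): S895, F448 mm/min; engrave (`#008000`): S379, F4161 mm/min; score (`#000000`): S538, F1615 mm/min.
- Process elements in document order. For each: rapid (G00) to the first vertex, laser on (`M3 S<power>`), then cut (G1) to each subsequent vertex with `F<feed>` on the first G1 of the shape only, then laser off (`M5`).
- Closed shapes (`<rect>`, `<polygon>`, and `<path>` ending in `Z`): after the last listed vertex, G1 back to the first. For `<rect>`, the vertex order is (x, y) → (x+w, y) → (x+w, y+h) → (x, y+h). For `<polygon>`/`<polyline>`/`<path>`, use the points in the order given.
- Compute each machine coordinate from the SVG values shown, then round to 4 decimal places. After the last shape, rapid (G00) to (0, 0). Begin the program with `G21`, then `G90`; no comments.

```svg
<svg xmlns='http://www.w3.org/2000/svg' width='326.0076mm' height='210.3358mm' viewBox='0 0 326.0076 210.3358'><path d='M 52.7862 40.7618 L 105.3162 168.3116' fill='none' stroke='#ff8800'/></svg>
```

G21
G90
G00 X52.7862 Y169.5740
M3 S895
G1 X105.3162 Y42.0242 F448
M5
G00 X0.0000 Y0.0000

viewBox `0 0 326.0076 210.3358` with mm width/height → 1 unit = 1 mm. Flip: y_m = 210.3358 − y_svg.

**Shape 1** — `<path>` line segment, stroke `#ff8800` → cut (S895, F448). Machine vertices: (52.7862,169.5740) → (105.3162,42.0242). Open path.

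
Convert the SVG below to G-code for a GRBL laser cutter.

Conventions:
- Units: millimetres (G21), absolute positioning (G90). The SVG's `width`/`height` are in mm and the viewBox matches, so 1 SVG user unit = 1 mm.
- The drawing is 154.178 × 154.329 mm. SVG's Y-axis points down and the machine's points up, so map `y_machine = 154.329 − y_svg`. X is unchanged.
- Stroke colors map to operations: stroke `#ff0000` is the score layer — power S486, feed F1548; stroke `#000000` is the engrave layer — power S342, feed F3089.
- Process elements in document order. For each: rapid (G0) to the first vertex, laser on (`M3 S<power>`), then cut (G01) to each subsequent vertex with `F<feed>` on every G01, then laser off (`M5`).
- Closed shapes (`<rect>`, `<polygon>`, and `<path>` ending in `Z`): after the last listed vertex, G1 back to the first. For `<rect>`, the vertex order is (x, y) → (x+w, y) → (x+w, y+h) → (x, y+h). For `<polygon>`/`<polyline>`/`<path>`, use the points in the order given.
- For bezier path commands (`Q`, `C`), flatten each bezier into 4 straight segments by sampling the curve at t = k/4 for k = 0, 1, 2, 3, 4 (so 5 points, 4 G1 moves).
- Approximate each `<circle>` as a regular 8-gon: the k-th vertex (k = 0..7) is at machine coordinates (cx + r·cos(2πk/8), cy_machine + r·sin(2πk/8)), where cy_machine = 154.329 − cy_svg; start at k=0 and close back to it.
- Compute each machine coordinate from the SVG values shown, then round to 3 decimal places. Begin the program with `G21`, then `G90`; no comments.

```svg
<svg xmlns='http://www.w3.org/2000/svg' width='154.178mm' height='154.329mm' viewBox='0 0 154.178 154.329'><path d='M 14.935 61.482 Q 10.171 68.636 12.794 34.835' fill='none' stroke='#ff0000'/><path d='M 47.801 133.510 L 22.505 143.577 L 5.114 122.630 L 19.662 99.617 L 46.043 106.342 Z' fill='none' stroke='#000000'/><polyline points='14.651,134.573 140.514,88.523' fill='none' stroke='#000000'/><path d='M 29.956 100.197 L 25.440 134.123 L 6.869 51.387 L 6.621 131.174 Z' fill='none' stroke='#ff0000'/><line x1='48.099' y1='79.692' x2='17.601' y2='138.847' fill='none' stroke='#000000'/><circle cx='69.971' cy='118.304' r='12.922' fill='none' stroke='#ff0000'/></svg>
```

G21
G90
G0 X14.935 Y92.847
M3 S486
G01 X13.015 Y91.830 F1548
G01 X12.018 Y95.932 F1548
G01 X11.944 Y105.153 F1548
G01 X12.794 Y119.494 F1548
M5
G0 X47.801 Y20.819
M3 S342
G01 X22.505 Y10.752 F3089
G01 X5.114 Y31.699 F3089
G01 X19.662 Y54.712 F3089
G01 X46.043 Y47.987 F3089
G01 X47.801 Y20.819 F3089
M5
G0 X14.651 Y19.756
M3 S342
G01 X140.514 Y65.806 F3089
M5
G0 X29.956 Y54.132
M3 S486
G01 X25.440 Y20.206 F1548
G01 X6.869 Y102.942 F1548
G01 X6.621 Y23.155 F1548
G01 X29.956 Y54.132 F1548
M5
G0 X48.099 Y74.637
M3 S342
G01 X17.601 Y15.482 F3089
M5
G0 X82.893 Y36.025
M3 S486
G01 X79.108 Y45.162 F1548
G01 X69.971 Y48.947 F1548
G01 X60.834 Y45.162 F1548
G01 X57.049 Y36.025 F1548
G01 X60.834 Y26.888 F1548
G01 X69.971 Y23.103 F1548
G01 X79.108 Y26.888 F1548
G01 X82.893 Y36.025 F1548
M5

viewBox `0 0 154.178 154.329` with mm width/height → 1 unit = 1 mm. Flip: y_m = 154.329 − y_svg.

**Shape 1** — `<path>` quadratic bezier, stroke `#ff0000` → score (S486, F1548). Control points (SVG): P0=(14.935,61.482), P1=(10.171,68.636), P2=(12.794,34.835); sampled at t=k/4. Machine vertices: (14.935,92.847) → (13.015,91.830) → (12.018,95.932) → (11.944,105.153) → (12.794,119.494). Open path.

**Shape 2** — `<path>` regular polygon, stroke `#000000` → engrave (S342, F3089). Machine vertices: (47.801,20.819) → (22.505,10.752) → (5.114,31.699) → (19.662,54.712) → (46.043,47.987) → (47.801,20.819). Closed: final G1 returns to the first vertex.

**Shape 3** — `<polyline>` line segment, stroke `#000000` → engrave (S342, F3089). Machine vertices: (14.651,19.756) → (140.514,65.806). Open path.

**Shape 4** — `<path>` closed polygon, stroke `#ff0000` → score (S486, F1548). Machine vertices: (29.956,54.132) → (25.440,20.206) → (6.869,102.942) → (6.621,23.155) → (29.956,54.132). Closed: final G1 returns to the first vertex.

**Shape 5** — `<line>` line segment, stroke `#000000` → engrave (S342, F3089). Machine vertices: (48.099,74.637) → (17.601,15.482). Open path.

**Shape 6** — `<circle>` circle, stroke `#ff0000` → score (S486, F1548). Machine vertices: (82.893,36.025) → (79.108,45.162) → (69.971,48.947) → (60.834,45.162) → (57.049,36.025) → (60.834,26.888) → (69.971,23.103) → (79.108,26.888) → (82.893,36.025). Closed: final G1 returns to the first vertex.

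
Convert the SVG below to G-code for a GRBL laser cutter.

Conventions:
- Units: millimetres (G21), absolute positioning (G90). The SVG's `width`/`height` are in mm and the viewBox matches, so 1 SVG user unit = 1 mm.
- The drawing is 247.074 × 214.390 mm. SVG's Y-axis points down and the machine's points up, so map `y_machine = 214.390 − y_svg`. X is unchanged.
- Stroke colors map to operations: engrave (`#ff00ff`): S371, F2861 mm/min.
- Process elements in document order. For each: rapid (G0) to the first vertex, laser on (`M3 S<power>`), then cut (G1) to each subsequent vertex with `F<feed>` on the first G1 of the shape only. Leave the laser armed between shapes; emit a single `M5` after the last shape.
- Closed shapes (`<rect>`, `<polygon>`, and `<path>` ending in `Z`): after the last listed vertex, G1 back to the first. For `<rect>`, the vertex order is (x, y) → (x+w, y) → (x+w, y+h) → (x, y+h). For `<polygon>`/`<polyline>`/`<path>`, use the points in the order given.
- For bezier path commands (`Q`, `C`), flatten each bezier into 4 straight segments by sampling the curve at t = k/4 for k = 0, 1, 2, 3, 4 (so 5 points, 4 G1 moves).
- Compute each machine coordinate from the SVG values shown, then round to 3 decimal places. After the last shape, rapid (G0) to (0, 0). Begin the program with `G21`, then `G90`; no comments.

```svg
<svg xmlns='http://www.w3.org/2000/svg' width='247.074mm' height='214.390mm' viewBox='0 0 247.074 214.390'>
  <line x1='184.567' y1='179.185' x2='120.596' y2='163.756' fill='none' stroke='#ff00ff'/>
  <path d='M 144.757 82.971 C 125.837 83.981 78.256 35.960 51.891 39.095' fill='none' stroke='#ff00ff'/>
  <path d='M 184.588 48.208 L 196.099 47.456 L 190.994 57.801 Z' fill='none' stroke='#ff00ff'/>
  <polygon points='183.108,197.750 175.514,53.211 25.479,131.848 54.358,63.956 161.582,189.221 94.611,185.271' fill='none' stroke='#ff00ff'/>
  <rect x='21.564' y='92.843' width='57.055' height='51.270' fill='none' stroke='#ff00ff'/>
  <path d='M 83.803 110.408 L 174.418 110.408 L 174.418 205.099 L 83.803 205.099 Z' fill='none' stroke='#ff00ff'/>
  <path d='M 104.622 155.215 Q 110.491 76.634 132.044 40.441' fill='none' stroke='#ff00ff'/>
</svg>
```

Since the viewBox matches the mm dimensions, user units are millimetres directly. The only transform is the Y-flip y_m = 214.390 − y_svg.

Shape 1 is a line segment drawn with `<line>`. Its stroke #ff00ff means engrave at S371, F2861. After flipping Y the toolpath is (184.567,35.205) → (120.596,50.634).

Shape 2 is a cubic bezier drawn with `<path>`. Its stroke #ff00ff means engrave at S371, F2861. After flipping Y the toolpath is (144.757,131.419) → (125.972,138.289) → (101.116,154.154) → (74.863,169.620) → (51.891,175.295).

Shape 3 is a regular polygon drawn with `<path>`. Its stroke #ff00ff means engrave at S371, F2861. After flipping Y the toolpath is (184.588,166.182) → (196.099,166.934) → (190.994,156.589) → (184.588,166.182), returning to the start.

Shape 4 is a closed polygon drawn with `<polygon>`. Its stroke #ff00ff means engrave at S371, F2861. After flipping Y the toolpath is (183.108,16.640) → (175.514,161.179) → (25.479,82.542) → (54.358,150.434) → (161.582,25.169) → (94.611,29.119) → (183.108,16.640), returning to the start.

Shape 5 is a rectangle drawn with `<rect>`. Its stroke #ff00ff means engrave at S371, F2861. After flipping Y the toolpath is (21.564,121.547) → (78.619,121.547) → (78.619,70.277) → (21.564,70.277) → (21.564,121.547), returning to the start.

Shape 6 is a rectangle drawn with `<path>`. Its stroke #ff00ff means engrave at S371, F2861. After flipping Y the toolpath is (83.803,103.982) → (174.418,103.982) → (174.418,9.291) → (83.803,9.291) → (83.803,103.982), returning to the start.

Shape 7 is a quadratic bezier drawn with `<path>`. Its stroke #ff00ff means engrave at S371, F2861. After flipping Y the toolpath is (104.622,59.175) → (108.537,95.816) → (114.412,127.159) → (122.248,153.203) → (132.044,173.949).

G21
G90
G0 X184.567 Y35.205
M3 S371
G1 X120.596 Y50.634 F2861
G0 X144.757 Y131.419
M3 S371
G1 X125.972 Y138.289 F2861
G1 X101.116 Y154.154
G1 X74.863 Y169.620
G1 X51.891 Y175.295
G0 X184.588 Y166.182
M3 S371
G1 X196.099 Y166.934 F2861
G1 X190.994 Y156.589
G1 X184.588 Y166.182
G0 X183.108 Y16.640
M3 S371
G1 X175.514 Y161.179 F2861
G1 X25.479 Y82.542
G1 X54.358 Y150.434
G1 X161.582 Y25.169
G1 X94.611 Y29.119
G1 X183.108 Y16.640
G0 X21.564 Y121.547
M3 S371
G1 X78.619 Y121.547 F2861
G1 X78.619 Y70.277
G1 X21.564 Y70.277
G1 X21.564 Y121.547
G0 X83.803 Y103.982
M3 S371
G1 X174.418 Y103.982 F2861
G1 X174.418 Y9.291
G1 X83.803 Y9.291
G1 X83.803 Y103.982
G0 X104.622 Y59.175
M3 S371
G1 X108.537 Y95.816 F2861
G1 X114.412 Y127.159
G1 X122.248 Y153.203
G1 X132.044 Y173.949
M5
G0 X0.000 Y0.000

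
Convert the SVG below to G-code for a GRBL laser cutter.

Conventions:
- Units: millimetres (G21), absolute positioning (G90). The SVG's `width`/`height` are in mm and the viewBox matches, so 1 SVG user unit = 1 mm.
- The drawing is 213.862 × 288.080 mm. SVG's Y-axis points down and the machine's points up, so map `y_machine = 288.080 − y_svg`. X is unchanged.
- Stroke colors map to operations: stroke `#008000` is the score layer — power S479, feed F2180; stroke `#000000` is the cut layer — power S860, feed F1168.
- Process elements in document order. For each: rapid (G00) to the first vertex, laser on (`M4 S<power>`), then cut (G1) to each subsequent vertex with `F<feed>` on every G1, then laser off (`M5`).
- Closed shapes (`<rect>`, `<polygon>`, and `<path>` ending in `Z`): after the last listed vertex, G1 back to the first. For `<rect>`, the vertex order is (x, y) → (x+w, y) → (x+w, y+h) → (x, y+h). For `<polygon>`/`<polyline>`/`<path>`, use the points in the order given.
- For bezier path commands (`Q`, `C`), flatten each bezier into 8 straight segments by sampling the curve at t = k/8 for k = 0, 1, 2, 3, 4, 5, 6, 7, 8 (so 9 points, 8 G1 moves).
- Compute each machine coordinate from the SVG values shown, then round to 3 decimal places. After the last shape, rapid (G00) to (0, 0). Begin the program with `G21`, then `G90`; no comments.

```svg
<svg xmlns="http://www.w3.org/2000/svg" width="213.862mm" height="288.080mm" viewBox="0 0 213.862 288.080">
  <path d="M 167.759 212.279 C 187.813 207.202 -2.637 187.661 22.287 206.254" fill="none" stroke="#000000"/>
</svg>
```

1 u = 1 mm; y_m = 288.080 − y.

[1] `<path>` cubic bezier, #000000→cut S860 F1168: (167.759,75.801) → (166.244,78.280) → (149.984,81.499) → (123.972,84.841) → (93.197,87.690) → (62.650,89.429) → (37.322,89.442) → (22.204,87.114) → (22.287,81.826)

G21
G90
G00 X167.759 Y75.801
M4 S860
G1 X166.244 Y78.280 F1168
G1 X149.984 Y81.499 F1168
G1 X123.972 Y84.841 F1168
G1 X93.197 Y87.690 F1168
G1 X62.650 Y89.429 F1168
G1 X37.322 Y89.442 F1168
G1 X22.204 Y87.114 F1168
G1 X22.287 Y81.826 F1168
M5
G00 X0.000 Y0.000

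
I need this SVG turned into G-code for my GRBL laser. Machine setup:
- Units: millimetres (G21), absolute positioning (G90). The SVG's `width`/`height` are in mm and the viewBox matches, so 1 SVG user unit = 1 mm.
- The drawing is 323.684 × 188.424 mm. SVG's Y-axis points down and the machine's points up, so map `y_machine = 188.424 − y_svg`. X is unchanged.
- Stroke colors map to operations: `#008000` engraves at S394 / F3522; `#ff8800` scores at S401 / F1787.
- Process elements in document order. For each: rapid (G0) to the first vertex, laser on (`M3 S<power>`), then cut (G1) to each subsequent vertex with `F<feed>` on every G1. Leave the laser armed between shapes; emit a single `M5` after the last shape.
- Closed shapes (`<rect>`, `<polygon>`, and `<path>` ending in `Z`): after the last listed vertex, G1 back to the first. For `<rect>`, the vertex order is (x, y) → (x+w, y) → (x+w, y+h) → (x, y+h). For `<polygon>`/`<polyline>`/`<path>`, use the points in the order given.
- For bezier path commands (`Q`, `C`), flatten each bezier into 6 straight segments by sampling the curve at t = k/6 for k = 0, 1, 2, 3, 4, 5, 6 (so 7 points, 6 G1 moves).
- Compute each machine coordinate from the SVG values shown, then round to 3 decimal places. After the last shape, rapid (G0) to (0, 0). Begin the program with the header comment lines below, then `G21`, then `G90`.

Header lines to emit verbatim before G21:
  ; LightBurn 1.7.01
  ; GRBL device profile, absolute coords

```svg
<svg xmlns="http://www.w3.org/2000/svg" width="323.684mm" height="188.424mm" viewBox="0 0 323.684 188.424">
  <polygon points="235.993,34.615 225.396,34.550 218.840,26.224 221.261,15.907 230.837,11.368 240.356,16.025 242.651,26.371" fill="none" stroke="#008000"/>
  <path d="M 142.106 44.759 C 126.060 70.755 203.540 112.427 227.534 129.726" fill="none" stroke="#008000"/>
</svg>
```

1 u = 1 mm; y_m = 188.424 − y.

[1] `<polygon>` regular polygon, #008000→engrave S394 F3522: (235.993,153.809) → (225.396,153.874) → (218.840,162.200) → (221.261,172.517) → (230.837,177.056) → (240.356,172.399) → (242.651,162.053) → (235.993,153.809) (closed)

[2] `<path>` cubic bezier, #008000→engrave S394 F3522: (142.106,143.665) → (141.196,129.546) → (151.790,113.927) → (169.805,97.920) → (191.156,82.638) → (211.760,69.193) → (227.534,58.698)

; LightBurn 1.7.01
; GRBL device profile, absolute coords
G21
G90
G0 X235.993 Y153.809
M3 S394
G1 X225.396 Y153.874 F3522
G1 X218.840 Y162.200 F3522
G1 X221.261 Y172.517 F3522
G1 X230.837 Y177.056 F3522
G1 X240.356 Y172.399 F3522
G1 X242.651 Y162.053 F3522
G1 X235.993 Y153.809 F3522
G0 X142.106 Y143.665
M3 S394
G1 X141.196 Y129.546 F3522
G1 X151.790 Y113.927 F3522
G1 X169.805 Y97.920 F3522
G1 X191.156 Y82.638 F3522
G1 X211.760 Y69.193 F3522
G1 X227.534 Y58.698 F3522
M5
G0 X0.000 Y0.000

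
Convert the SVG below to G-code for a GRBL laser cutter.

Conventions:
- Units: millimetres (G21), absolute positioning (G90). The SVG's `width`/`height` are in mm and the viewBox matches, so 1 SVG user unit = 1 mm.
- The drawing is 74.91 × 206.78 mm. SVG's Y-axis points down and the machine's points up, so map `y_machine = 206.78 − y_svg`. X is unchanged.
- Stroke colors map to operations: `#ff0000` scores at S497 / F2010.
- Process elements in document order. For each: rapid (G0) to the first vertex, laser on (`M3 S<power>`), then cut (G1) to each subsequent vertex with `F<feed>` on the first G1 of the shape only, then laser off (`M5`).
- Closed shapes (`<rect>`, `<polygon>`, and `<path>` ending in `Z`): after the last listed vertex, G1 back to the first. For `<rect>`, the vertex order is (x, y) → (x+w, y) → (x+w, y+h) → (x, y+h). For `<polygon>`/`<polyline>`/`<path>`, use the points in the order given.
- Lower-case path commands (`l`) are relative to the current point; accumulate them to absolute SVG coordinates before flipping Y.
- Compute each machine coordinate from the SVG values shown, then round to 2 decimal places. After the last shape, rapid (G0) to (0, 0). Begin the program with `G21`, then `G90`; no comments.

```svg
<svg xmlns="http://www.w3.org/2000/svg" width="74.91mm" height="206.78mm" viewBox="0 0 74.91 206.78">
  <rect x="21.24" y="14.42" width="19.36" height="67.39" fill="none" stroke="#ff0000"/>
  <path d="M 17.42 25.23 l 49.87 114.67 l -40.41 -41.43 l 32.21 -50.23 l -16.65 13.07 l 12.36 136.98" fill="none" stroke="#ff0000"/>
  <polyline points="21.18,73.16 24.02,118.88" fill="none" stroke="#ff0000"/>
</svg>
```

1 u = 1 mm; y_m = 206.78 − y.

[1] `<rect>` rectangle, #ff0000→score S497 F2010: (21.24,192.36) → (40.60,192.36) → (40.60,124.97) → (21.24,124.97) → (21.24,192.36) (closed)

[2] `<path>` open polyline, #ff0000→score S497 F2010: (17.42,181.55) → (67.29,66.88) → (26.88,108.31) → (59.09,158.54) → (42.44,145.47) → (54.80,8.49)

[3] `<polyline>` line segment, #ff0000→score S497 F2010: (21.18,133.62) → (24.02,87.90)

G21
G90
G0 X21.24 Y192.36
M3 S497
G1 X40.60 Y192.36 F2010
G1 X40.60 Y124.97
G1 X21.24 Y124.97
G1 X21.24 Y192.36
M5
G0 X17.42 Y181.55
M3 S497
G1 X67.29 Y66.88 F2010
G1 X26.88 Y108.31
G1 X59.09 Y158.54
G1 X42.44 Y145.47
G1 X54.80 Y8.49
M5
G0 X21.18 Y133.62
M3 S497
G1 X24.02 Y87.90 F2010
M5
G0 X0.00 Y0.00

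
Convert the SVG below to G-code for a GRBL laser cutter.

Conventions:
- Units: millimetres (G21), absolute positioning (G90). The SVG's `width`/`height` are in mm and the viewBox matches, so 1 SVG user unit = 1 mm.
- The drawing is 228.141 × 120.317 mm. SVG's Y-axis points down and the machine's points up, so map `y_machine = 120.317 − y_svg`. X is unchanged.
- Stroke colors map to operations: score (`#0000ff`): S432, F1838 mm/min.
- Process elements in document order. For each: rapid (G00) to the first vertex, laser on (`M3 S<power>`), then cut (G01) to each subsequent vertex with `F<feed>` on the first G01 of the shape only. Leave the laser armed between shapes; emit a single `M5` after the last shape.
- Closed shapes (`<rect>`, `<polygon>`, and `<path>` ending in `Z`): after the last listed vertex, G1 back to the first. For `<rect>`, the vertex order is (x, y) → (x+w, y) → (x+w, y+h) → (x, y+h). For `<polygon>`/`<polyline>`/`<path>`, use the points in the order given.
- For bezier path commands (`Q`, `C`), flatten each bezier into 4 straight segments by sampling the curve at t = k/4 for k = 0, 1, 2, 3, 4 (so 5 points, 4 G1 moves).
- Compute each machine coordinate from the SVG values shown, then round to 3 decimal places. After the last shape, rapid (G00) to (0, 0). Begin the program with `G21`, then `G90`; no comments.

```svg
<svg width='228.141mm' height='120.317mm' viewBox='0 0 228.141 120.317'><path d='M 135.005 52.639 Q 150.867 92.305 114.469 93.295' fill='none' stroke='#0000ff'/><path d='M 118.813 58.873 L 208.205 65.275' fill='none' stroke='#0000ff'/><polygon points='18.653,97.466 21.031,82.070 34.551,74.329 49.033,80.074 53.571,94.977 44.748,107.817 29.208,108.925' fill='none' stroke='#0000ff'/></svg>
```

G21
G90
G00 X135.005 Y67.678
M3 S432
G01 X139.670 Y50.262 F1838
G01 X137.802 Y37.681
G01 X129.402 Y29.934
G01 X114.469 Y27.022
G00 X118.813 Y61.444
M3 S432
G01 X208.205 Y55.042 F1838
G00 X18.653 Y22.851
M3 S432
G01 X21.031 Y38.247 F1838
G01 X34.551 Y45.988
G01 X49.033 Y40.243
G01 X53.571 Y25.340
G01 X44.748 Y12.500
G01 X29.208 Y11.392
G01 X18.653 Y22.851
M5
G00 X0.000 Y0.000

Since the viewBox matches the mm dimensions, user units are millimetres directly. The only transform is the Y-flip y_m = 120.317 − y_svg.

Shape 1 is a quadratic bezier drawn with `<path>`. Its stroke #0000ff means score at S432, F1838. After flipping Y the toolpath is (135.005,67.678) → (139.670,50.262) → (137.802,37.681) → (129.402,29.934) → (114.469,27.022).

Shape 2 is a line segment drawn with `<path>`. Its stroke #0000ff means score at S432, F1838. After flipping Y the toolpath is (118.813,61.444) → (208.205,55.042).

Shape 3 is a regular polygon drawn with `<polygon>`. Its stroke #0000ff means score at S432, F1838. After flipping Y the toolpath is (18.653,22.851) → (21.031,38.247) → (34.551,45.988) → (49.033,40.243) → (53.571,25.340) → (44.748,12.500) → (29.208,11.392) → (18.653,22.851), returning to the start.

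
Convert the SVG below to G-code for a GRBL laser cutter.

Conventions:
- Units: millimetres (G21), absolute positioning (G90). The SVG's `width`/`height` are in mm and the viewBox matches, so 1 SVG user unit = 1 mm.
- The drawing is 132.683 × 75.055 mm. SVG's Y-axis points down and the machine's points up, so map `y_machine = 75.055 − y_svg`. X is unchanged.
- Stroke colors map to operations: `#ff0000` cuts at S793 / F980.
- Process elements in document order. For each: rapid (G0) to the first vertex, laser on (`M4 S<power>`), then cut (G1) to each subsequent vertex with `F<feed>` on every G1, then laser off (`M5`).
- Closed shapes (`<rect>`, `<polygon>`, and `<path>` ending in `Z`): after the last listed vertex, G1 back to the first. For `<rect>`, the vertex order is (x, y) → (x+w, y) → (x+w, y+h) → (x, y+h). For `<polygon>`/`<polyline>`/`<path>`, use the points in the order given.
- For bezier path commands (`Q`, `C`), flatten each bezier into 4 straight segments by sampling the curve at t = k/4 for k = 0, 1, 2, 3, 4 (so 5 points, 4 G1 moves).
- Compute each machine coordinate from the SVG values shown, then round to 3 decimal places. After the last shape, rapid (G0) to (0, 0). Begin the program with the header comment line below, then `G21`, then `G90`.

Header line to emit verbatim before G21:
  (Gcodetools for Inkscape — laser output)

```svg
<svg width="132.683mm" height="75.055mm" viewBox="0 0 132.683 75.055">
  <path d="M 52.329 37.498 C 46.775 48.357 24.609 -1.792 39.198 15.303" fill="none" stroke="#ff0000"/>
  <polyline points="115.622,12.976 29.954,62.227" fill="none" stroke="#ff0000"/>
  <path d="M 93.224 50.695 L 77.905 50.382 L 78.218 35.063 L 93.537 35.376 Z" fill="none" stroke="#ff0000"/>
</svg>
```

viewBox `0 0 132.683 75.055` with mm width/height → 1 unit = 1 mm. Flip: y_m = 75.055 − y_svg.

**Shape 1** — `<path>` cubic bezier, stroke `#ff0000` → cut (S793, F980). Control points (SVG): P0=(52.329,37.498), P1=(46.775,48.357), P2=(24.609,-1.792), P3=(39.198,15.303); sampled at t=k/4. Machine vertices: (52.329,37.557) → (45.883,38.848) → (38.210,50.993) → (34.314,61.969) → (39.198,59.752). Open path.

**Shape 2** — `<polyline>` line segment, stroke `#ff0000` → cut (S793, F980). Machine vertices: (115.622,62.079) → (29.954,12.828). Open path.

**Shape 3** — `<path>` regular polygon, stroke `#ff0000` → cut (S793, F980). Machine vertices: (93.224,24.360) → (77.905,24.673) → (78.218,39.992) → (93.537,39.679) → (93.224,24.360). Closed: final G1 returns to the first vertex.

(Gcodetools for Inkscape — laser output)
G21
G90
G0 X52.329 Y37.557
M4 S793
G1 X45.883 Y38.848 F980
G1 X38.210 Y50.993 F980
G1 X34.314 Y61.969 F980
G1 X39.198 Y59.752 F980
M5
G0 X115.622 Y62.079
M4 S793
G1 X29.954 Y12.828 F980
M5
G0 X93.224 Y24.360
M4 S793
G1 X77.905 Y24.673 F980
G1 X78.218 Y39.992 F980
G1 X93.537 Y39.679 F980
G1 X93.224 Y24.360 F980
M5
G0 X0.000 Y0.000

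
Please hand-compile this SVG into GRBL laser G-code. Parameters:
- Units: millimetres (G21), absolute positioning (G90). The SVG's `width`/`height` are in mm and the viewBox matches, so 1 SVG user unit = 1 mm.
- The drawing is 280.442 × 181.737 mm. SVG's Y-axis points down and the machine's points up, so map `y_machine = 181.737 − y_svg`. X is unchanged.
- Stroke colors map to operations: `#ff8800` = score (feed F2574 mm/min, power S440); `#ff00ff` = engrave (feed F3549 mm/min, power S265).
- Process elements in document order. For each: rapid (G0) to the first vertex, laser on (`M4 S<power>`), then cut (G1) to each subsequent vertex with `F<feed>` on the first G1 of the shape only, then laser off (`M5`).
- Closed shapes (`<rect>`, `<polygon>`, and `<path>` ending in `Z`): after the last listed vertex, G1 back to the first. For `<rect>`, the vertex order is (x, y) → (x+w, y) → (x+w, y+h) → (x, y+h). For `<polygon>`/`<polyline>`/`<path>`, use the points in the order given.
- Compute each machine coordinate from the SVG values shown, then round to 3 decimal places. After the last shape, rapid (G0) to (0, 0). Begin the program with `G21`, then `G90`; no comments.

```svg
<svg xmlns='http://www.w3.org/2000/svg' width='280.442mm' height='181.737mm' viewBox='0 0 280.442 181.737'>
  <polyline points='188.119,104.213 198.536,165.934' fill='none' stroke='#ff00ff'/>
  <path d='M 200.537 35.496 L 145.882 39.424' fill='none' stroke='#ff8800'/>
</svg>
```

G21
G90
G0 X188.119 Y77.524
M4 S265
G1 X198.536 Y15.803 F3549
M5
G0 X200.537 Y146.241
M4 S440
G1 X145.882 Y142.313 F2574
M5
G0 X0.000 Y0.000

viewBox `0 0 280.442 181.737` with mm width/height → 1 unit = 1 mm. Flip: y_m = 181.737 − y_svg.

**Shape 1** — `<polyline>` line segment, stroke `#ff00ff` → engrave (S265, F3549). Machine vertices: (188.119,77.524) → (198.536,15.803). Open path.

**Shape 2** — `<path>` line segment, stroke `#ff8800` → score (S440, F2574). Machine vertices: (200.537,146.241) → (145.882,142.313). Open path.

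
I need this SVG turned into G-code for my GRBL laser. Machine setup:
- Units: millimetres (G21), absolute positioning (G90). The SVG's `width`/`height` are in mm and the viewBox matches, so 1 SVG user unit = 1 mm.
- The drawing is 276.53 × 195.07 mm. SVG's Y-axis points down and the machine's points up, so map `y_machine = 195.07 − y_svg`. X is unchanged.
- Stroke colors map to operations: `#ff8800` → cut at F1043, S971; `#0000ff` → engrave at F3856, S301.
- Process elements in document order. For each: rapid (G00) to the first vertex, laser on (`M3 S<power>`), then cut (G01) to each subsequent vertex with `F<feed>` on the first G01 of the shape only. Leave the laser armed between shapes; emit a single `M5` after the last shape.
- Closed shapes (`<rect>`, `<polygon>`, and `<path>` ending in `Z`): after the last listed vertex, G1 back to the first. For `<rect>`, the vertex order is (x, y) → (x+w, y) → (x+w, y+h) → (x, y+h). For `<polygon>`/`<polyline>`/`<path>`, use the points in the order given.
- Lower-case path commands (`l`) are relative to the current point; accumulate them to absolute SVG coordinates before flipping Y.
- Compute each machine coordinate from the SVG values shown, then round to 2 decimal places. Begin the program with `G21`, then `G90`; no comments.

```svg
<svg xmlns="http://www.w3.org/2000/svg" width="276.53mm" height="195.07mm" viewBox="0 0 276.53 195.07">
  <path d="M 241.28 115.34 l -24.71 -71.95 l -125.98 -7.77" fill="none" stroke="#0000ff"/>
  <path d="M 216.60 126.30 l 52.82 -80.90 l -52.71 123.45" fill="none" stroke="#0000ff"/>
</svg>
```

Since the viewBox matches the mm dimensions, user units are millimetres directly. The only transform is the Y-flip y_m = 195.07 − y_svg.

Shape 1 is a open polyline drawn with `<path>`. Its stroke #0000ff means engrave at S301, F3856. After flipping Y the toolpath is (241.28,79.73) → (216.57,151.68) → (90.59,159.45).

Shape 2 is a open polyline drawn with `<path>`. Its stroke #0000ff means engrave at S301, F3856. After flipping Y the toolpath is (216.60,68.77) → (269.42,149.67) → (216.71,26.22).

G21
G90
G00 X241.28 Y79.73
M3 S301
G01 X216.57 Y151.68 F3856
G01 X90.59 Y159.45
G00 X216.60 Y68.77
M3 S301
G01 X269.42 Y149.67 F3856
G01 X216.71 Y26.22
M5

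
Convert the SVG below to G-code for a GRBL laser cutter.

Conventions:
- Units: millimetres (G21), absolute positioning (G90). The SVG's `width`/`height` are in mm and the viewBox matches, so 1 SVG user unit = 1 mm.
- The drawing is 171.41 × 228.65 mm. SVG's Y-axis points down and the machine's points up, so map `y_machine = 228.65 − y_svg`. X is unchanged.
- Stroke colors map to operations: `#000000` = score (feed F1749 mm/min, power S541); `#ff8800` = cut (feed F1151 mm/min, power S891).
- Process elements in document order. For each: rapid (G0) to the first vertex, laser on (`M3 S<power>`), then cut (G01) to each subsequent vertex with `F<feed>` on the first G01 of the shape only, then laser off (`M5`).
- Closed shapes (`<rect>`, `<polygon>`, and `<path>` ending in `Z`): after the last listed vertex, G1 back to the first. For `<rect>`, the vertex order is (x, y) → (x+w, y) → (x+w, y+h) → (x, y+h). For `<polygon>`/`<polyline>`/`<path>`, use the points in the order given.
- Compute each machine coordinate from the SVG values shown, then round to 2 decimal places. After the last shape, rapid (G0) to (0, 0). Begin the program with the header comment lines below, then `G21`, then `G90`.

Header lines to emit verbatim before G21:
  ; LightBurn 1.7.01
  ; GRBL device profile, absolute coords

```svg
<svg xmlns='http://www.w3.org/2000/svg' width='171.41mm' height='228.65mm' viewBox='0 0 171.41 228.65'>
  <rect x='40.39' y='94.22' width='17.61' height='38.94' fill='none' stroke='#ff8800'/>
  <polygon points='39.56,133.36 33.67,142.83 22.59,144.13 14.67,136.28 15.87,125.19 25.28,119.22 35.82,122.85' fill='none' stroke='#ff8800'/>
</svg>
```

Since the viewBox matches the mm dimensions, user units are millimetres directly. The only transform is the Y-flip y_m = 228.65 − y_svg.

Shape 1 is a rectangle drawn with `<rect>`. Its stroke #ff8800 means cut at S891, F1151. After flipping Y the toolpath is (40.39,134.43) → (58.00,134.43) → (58.00,95.49) → (40.39,95.49) → (40.39,134.43), returning to the start.

Shape 2 is a regular polygon drawn with `<polygon>`. Its stroke #ff8800 means cut at S891, F1151. After flipping Y the toolpath is (39.56,95.29) → (33.67,85.82) → (22.59,84.52) → (14.67,92.37) → (15.87,103.46) → (25.28,109.43) → (35.82,105.80) → (39.56,95.29), returning to the start.

; LightBurn 1.7.01
; GRBL device profile, absolute coords
G21
G90
G0 X40.39 Y134.43
M3 S891
G01 X58.00 Y134.43 F1151
G01 X58.00 Y95.49
G01 X40.39 Y95.49
G01 X40.39 Y134.43
M5
G0 X39.56 Y95.29
M3 S891
G01 X33.67 Y85.82 F1151
G01 X22.59 Y84.52
G01 X14.67 Y92.37
G01 X15.87 Y103.46
G01 X25.28 Y109.43
G01 X35.82 Y105.80
G01 X39.56 Y95.29
M5
G0 X0.00 Y0.00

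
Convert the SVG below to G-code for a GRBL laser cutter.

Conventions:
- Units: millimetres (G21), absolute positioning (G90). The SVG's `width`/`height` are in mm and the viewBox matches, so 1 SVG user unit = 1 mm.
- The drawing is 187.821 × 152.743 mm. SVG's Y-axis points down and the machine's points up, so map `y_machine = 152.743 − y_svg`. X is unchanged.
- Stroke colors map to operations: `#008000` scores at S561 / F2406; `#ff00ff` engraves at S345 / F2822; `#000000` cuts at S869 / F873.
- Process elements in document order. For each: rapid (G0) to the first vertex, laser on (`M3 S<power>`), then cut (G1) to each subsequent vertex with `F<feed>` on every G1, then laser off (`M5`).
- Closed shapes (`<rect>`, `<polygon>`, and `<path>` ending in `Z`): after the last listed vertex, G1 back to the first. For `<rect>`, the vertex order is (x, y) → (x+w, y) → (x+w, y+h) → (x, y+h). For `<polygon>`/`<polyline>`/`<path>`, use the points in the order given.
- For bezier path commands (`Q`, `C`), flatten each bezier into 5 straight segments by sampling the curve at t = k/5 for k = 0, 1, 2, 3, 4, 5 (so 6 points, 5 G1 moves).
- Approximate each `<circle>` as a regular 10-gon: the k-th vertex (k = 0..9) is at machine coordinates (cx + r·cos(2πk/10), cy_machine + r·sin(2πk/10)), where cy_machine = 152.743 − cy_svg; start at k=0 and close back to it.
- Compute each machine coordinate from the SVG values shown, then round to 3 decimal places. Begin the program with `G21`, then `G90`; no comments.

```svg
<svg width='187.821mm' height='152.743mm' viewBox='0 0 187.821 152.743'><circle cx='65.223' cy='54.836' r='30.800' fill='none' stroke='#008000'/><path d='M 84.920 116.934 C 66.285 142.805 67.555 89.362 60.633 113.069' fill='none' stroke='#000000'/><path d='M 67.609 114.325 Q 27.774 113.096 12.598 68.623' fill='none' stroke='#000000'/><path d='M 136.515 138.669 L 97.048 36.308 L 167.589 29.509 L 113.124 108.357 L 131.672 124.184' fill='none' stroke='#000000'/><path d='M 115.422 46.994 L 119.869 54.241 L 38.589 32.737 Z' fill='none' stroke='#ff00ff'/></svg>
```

Since the viewBox matches the mm dimensions, user units are millimetres directly. The only transform is the Y-flip y_m = 152.743 − y_svg.

Shape 1 is a circle drawn with `<circle>`. Its stroke #008000 means score at S561, F2406. After flipping Y the toolpath is (96.023,97.907) → (90.141,116.011) → (74.741,127.200) → (55.705,127.200) → (40.305,116.011) → (34.423,97.907) → (40.305,79.803) → (55.705,68.614) → (74.741,68.614) → (90.141,79.803) → (96.023,97.907), returning to the start.

Shape 2 is a cubic bezier drawn with `<path>`. Its stroke #000000 means cut at S869, F873. After flipping Y the toolpath is (84.920,35.809) → (75.903,28.552) → (70.314,32.821) → (66.805,41.104) → (64.028,45.892) → (60.633,39.674).

Shape 3 is a quadratic bezier drawn with `<path>`. Its stroke #000000 means cut at S869, F873. After flipping Y the toolpath is (67.609,38.418) → (52.661,40.639) → (39.686,46.320) → (28.684,55.461) → (19.655,68.061) → (12.598,84.120).

Shape 4 is a open polyline drawn with `<path>`. Its stroke #000000 means cut at S869, F873. After flipping Y the toolpath is (136.515,14.074) → (97.048,116.435) → (167.589,123.234) → (113.124,44.386) → (131.672,28.559).

Shape 5 is a closed polygon drawn with `<path>`. Its stroke #ff00ff means engrave at S345, F2822. After flipping Y the toolpath is (115.422,105.749) → (119.869,98.502) → (38.589,120.006) → (115.422,105.749), returning to the start.

G21
G90
G0 X96.023 Y97.907
M3 S561
G1 X90.141 Y116.011 F2406
G1 X74.741 Y127.200 F2406
G1 X55.705 Y127.200 F2406
G1 X40.305 Y116.011 F2406
G1 X34.423 Y97.907 F2406
G1 X40.305 Y79.803 F2406
G1 X55.705 Y68.614 F2406
G1 X74.741 Y68.614 F2406
G1 X90.141 Y79.803 F2406
G1 X96.023 Y97.907 F2406
M5
G0 X84.920 Y35.809
M3 S869
G1 X75.903 Y28.552 F873
G1 X70.314 Y32.821 F873
G1 X66.805 Y41.104 F873
G1 X64.028 Y45.892 F873
G1 X60.633 Y39.674 F873
M5
G0 X67.609 Y38.418
M3 S869
G1 X52.661 Y40.639 F873
G1 X39.686 Y46.320 F873
G1 X28.684 Y55.461 F873
G1 X19.655 Y68.061 F873
G1 X12.598 Y84.120 F873
M5
G0 X136.515 Y14.074
M3 S869
G1 X97.048 Y116.435 F873
G1 X167.589 Y123.234 F873
G1 X113.124 Y44.386 F873
G1 X131.672 Y28.559 F873
M5
G0 X115.422 Y105.749
M3 S345
G1 X119.869 Y98.502 F2822
G1 X38.589 Y120.006 F2822
G1 X115.422 Y105.749 F2822
M5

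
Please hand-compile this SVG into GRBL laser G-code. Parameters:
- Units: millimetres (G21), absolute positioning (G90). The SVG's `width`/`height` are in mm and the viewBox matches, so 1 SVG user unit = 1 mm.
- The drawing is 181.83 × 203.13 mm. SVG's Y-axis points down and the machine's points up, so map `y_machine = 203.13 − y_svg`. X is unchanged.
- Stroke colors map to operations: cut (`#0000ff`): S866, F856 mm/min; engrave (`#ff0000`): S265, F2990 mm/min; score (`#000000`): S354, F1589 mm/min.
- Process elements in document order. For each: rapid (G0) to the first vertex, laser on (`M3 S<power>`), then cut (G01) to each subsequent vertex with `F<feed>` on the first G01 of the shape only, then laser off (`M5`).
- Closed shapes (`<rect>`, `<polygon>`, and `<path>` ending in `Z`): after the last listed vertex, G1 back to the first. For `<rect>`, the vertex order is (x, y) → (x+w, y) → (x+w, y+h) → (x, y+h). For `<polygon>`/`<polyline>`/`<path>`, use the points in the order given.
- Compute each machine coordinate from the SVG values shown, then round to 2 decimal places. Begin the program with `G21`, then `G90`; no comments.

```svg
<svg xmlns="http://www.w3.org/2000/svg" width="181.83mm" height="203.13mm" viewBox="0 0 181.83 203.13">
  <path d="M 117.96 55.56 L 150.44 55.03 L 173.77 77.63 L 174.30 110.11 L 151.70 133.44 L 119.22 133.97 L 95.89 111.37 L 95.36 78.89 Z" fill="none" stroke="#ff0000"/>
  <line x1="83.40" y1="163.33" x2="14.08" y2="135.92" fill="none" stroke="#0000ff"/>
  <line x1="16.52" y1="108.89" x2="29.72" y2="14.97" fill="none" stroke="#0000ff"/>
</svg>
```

G21
G90
G0 X117.96 Y147.57
M3 S265
G01 X150.44 Y148.10 F2990
G01 X173.77 Y125.50
G01 X174.30 Y93.02
G01 X151.70 Y69.69
G01 X119.22 Y69.16
G01 X95.89 Y91.76
G01 X95.36 Y124.24
G01 X117.96 Y147.57
M5
G0 X83.40 Y39.80
M3 S866
G01 X14.08 Y67.21 F856
M5
G0 X16.52 Y94.24
M3 S866
G01 X29.72 Y188.16 F856
M5

Since the viewBox matches the mm dimensions, user units are millimetres directly. The only transform is the Y-flip y_m = 203.13 − y_svg.

Shape 1 is a regular polygon drawn with `<path>`. Its stroke #ff0000 means engrave at S265, F2990. After flipping Y the toolpath is (117.96,147.57) → (150.44,148.10) → (173.77,125.50) → (174.30,93.02) → (151.70,69.69) → (119.22,69.16) → (95.89,91.76) → (95.36,124.24) → (117.96,147.57), returning to the start.

Shape 2 is a line segment drawn with `<line>`. Its stroke #0000ff means cut at S866, F856. After flipping Y the toolpath is (83.40,39.80) → (14.08,67.21).

Shape 3 is a line segment drawn with `<line>`. Its stroke #0000ff means cut at S866, F856. After flipping Y the toolpath is (16.52,94.24) → (29.72,188.16).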